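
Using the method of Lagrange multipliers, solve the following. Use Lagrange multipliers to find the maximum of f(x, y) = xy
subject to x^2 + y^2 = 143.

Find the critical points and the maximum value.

Lagrange conditions: y = 2*lambda*x and x = 2*lambda*y
If x = 0 then y = 0, violating the constraint, so x, y != 0.
Dividing: y/x = x/y => x^2 = y^2 => y = x or y = -x
Constraint: 2x^2 = 143 => x^2 = 143/2 => x = +/-sqrt(143/2)
Critical points: (sqrt(143/2), sqrt(143/2)), (-sqrt(143/2), -sqrt(143/2)), (sqrt(143/2), -sqrt(143/2)), (-sqrt(143/2), sqrt(143/2))
  y = x:  xy = x^2 = 143/2  at (sqrt(143/2), sqrt(143/2)) and (-sqrt(143/2), -sqrt(143/2))
  y = -x: xy = -x^2 = -143/2 at (sqrt(143/2), -sqrt(143/2)) and (-sqrt(143/2), sqrt(143/2))
Maximum xy = 143/2 at (sqrt(143/2), sqrt(143/2)) and (-sqrt(143/2), -sqrt(143/2))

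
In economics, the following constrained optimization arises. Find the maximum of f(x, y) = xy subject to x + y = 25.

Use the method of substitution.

Substitute y = 25 - x into f(x,y) = xy:
g(x) = x(25 - x) = 25x - x^2
g'(x) = 25 - 2x = 0  =>  x = 25/2
y = 25 - 25/2 = 25/2
Maximum value = (25/2) * (25/2) = 625/4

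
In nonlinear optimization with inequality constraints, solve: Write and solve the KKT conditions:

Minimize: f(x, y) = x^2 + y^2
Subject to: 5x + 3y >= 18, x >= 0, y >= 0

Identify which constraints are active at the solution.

KKT conditions for min x^2 + y^2 s.t. 5x + 3y >= 18, x >= 0, y >= 0:
Stationarity: 2x = mu*5 + mu_x, 2y = mu*3 + mu_y, with mu, mu_x, mu_y >= 0
Complementary slackness: mu*(5x + 3y - 18) = 0, mu_x*x = 0, mu_y*y = 0
(0, 0) is infeasible (5*0 + 3*0 < 18), so if mu = 0 stationarity would force x = mu_x/2 >= 0, y = mu_y/2 >= 0 with mu_x*x = mu_y*y = 0, i.e. x = y = 0: contradiction. Hence mu > 0 and 5x + 3y = 18 is active.
Try x > 0, y > 0 (so mu_x = mu_y = 0): x = 5*mu/2, y = 3*mu/2
Substitute: 5*(5*mu/2) + 3*(3*mu/2) = 18
  mu*34/2 = 18 => mu = 18/17
x* = 45/17 > 0, y* = 27/17 > 0, consistent with mu_x = mu_y = 0.
f is convex and the constraints are linear, so this KKT point is the global minimum.
f* = 162/17
Active constraints: 5x + 3y >= 18 (holds with equality, mu = 18/17 > 0); x >= 0 and y >= 0 are inactive (mu_x = mu_y = 0).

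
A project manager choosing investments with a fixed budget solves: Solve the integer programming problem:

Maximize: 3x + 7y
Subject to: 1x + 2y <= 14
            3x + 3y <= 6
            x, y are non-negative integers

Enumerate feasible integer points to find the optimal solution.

Constraint 1: 1x + 2y <= 14
Constraint 2: 3x + 3y <= 6
Feasible x range (need y >= 0): 0 <= x <= min(14/1, 6/3) => x in {0, ..., 2}.
Enumerate feasible integer points row by row (the coefficient of y is 7 > 0, so for each x the largest feasible y gives the best value):
  x = 0: y <= min((14 - 1*0)/2, (6 - 3*0)/3) => y in {0, ..., 2}; best 3*0 + 7*2 = 14
  x = 1: y <= min((14 - 1*1)/2, (6 - 3*1)/3) => y in {0, ..., 1}; best 3*1 + 7*1 = 10
  x = 2: y <= min((14 - 1*2)/2, (6 - 3*2)/3) => y in {0}; best 3*2 + 7*0 = 6
The maximum 3x + 7y = 14 is achieved at x = 0, y = 2.
Check: 1*0 + 2*2 = 4 <= 14 and 3*0 + 3*2 = 6 <= 6.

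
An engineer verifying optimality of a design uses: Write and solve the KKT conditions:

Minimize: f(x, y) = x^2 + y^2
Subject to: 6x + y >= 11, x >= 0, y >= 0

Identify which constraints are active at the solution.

KKT conditions for min x^2 + y^2 s.t. 6x + 1y >= 11, x >= 0, y >= 0:
Stationarity: 2x = mu*6 + mu_x, 2y = mu*1 + mu_y, with mu, mu_x, mu_y >= 0
Complementary slackness: mu*(6x + y - 11) = 0, mu_x*x = 0, mu_y*y = 0
(0, 0) is infeasible (6*0 + 1*0 < 11), so if mu = 0 stationarity would force x = mu_x/2 >= 0, y = mu_y/2 >= 0 with mu_x*x = mu_y*y = 0, i.e. x = y = 0: contradiction. Hence mu > 0 and 6x + y = 11 is active.
Try x > 0, y > 0 (so mu_x = mu_y = 0): x = 6*mu/2, y = 1*mu/2
Substitute: 6*(6*mu/2) + 1*(1*mu/2) = 11
  mu*37/2 = 11 => mu = 22/37
x* = 66/37 > 0, y* = 11/37 > 0, consistent with mu_x = mu_y = 0.
f is convex and the constraints are linear, so this KKT point is the global minimum.
f* = 121/37
Active constraints: 6x + y >= 11 (holds with equality, mu = 22/37 > 0); x >= 0 and y >= 0 are inactive (mu_x = mu_y = 0).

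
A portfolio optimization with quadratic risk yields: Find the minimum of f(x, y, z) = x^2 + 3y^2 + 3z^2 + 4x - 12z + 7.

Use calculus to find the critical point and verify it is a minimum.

f(x,y,z) = x^2 + 3y^2 + 3z^2 + 4x - 12z + 7
df/dx = 2x + (4) = 0 => x = -2
df/dy = 6y + (0) = 0 => y = 0
df/dz = 6z + (-12) = 0 => z = 2
f(-2,0,2) = 1*(-2)^2 + 3*(0)^2 + 3*(2)^2 + 4*(-2) + -12*(2) + 7 = -9
Hessian is diagonal with entries 2, 6, 6 > 0, confirmed minimum.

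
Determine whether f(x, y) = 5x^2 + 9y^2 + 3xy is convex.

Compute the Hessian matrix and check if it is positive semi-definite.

f(x,y) = 5x^2 + 9y^2 + 3xy
Hessian H = [[10, 3], [3, 18]]
trace(H) = 28, det(H) = 171
Eigenvalues: (28 +/- sqrt(100)) / 2 = 19, 9
Since both eigenvalues > 0, f is convex.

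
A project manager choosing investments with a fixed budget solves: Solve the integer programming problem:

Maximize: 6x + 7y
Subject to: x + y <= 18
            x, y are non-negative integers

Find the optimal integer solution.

Objective: 6x + 7y, constraint: x + y <= 18
Coefficient of y is 7 > coefficient of x is 6, so allocate the entire budget to y.
Optimal: x = 0, y = 18, value = 126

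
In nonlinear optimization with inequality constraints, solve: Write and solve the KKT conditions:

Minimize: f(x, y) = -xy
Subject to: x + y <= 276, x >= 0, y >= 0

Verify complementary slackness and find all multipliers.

Problem: min -xy s.t. x + y <= 276 (multiplier lambda), x >= 0 (mu_x), y >= 0 (mu_y)
KKT stationarity: -y + lambda - mu_x = 0, -x + lambda - mu_y = 0, with lambda, mu_x, mu_y >= 0
Complementary slackness: lambda*(x + y - 276) = 0, mu_x*x = 0, mu_y*y = 0
If lambda = 0: y = -mu_x <= 0 and x = -mu_y <= 0 force x = y = 0 with f = 0; but x = y = 138 is feasible with f = -19044 < 0, so this is not the minimum. Hence lambda > 0 and x + y = 276.
Try x > 0, y > 0 (so mu_x = mu_y = 0): y = lambda, x = lambda => x = y = lambda
x + y = 276 => 2*lambda = 276 => lambda = 138
x* = y* = 138 > 0, consistent with mu_x = mu_y = 0.
(Any feasible point with x = 0 or y = 0 has f = 0 > -19044, so the minimum is not on those boundaries.)
min(-xy) = -19044 (i.e. max xy = 19044)
Multipliers: lambda = 138, mu_x = 0, mu_y = 0
Complementary slackness: lambda*(x + y - 276) = 138*(138 + 138 - 276) = 0, mu_x*x = 0*138 = 0, mu_y*y = 0*138 = 0. Satisfied.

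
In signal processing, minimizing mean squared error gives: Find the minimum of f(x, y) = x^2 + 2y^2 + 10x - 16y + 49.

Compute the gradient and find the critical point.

f(x,y) = x^2 + 2y^2 + 10x - 16y + 49
df/dx = 2x + (10) = 0  =>  x = -5
df/dy = 4y + (-16) = 0  =>  y = 4
f(-5, 4) = 1*(-5)^2 + 2*(4)^2 + 10*(-5) + -16*(4) + 49 = -8
Hessian is diagonal with entries 2, 4 > 0, so this is a minimum.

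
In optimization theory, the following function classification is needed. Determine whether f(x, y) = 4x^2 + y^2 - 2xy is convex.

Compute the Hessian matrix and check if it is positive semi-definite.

f(x,y) = 4x^2 + y^2 - 2xy
Hessian H = [[8, -2], [-2, 2]]
trace(H) = 10, det(H) = 12
Eigenvalues: (10 +/- sqrt(52)) / 2 = 8.606, 1.394
Since both eigenvalues > 0, f is convex.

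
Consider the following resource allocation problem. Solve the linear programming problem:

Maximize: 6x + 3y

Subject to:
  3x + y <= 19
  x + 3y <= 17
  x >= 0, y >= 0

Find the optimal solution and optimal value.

Feasible vertices: (0, 0), (0, 17/3), (5, 4), (19/3, 0)
Objective 6x + 3y at each:
  (0, 0): 0
  (0, 17/3): 17
  (5, 4): 42
  (19/3, 0): 38
Maximum is 42 at (5, 4).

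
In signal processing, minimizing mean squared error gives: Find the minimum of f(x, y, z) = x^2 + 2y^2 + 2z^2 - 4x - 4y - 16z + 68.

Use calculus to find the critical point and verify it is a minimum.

f(x,y,z) = x^2 + 2y^2 + 2z^2 - 4x - 4y - 16z + 68
df/dx = 2x + (-4) = 0 => x = 2
df/dy = 4y + (-4) = 0 => y = 1
df/dz = 4z + (-16) = 0 => z = 4
f(2,1,4) = 1*(2)^2 + 2*(1)^2 + 2*(4)^2 + -4*(2) + -4*(1) + -16*(4) + 68 = 30
Hessian is diagonal with entries 2, 4, 4 > 0, confirmed minimum.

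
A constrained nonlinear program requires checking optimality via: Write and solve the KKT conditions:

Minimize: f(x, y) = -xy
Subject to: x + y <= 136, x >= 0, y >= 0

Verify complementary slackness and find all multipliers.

Problem: min -xy s.t. x + y <= 136 (multiplier lambda), x >= 0 (mu_x), y >= 0 (mu_y)
KKT stationarity: -y + lambda - mu_x = 0, -x + lambda - mu_y = 0, with lambda, mu_x, mu_y >= 0
Complementary slackness: lambda*(x + y - 136) = 0, mu_x*x = 0, mu_y*y = 0
If lambda = 0: y = -mu_x <= 0 and x = -mu_y <= 0 force x = y = 0 with f = 0; but x = y = 68 is feasible with f = -4624 < 0, so this is not the minimum. Hence lambda > 0 and x + y = 136.
Try x > 0, y > 0 (so mu_x = mu_y = 0): y = lambda, x = lambda => x = y = lambda
x + y = 136 => 2*lambda = 136 => lambda = 68
x* = y* = 68 > 0, consistent with mu_x = mu_y = 0.
(Any feasible point with x = 0 or y = 0 has f = 0 > -4624, so the minimum is not on those boundaries.)
min(-xy) = -4624 (i.e. max xy = 4624)
Multipliers: lambda = 68, mu_x = 0, mu_y = 0
Complementary slackness: lambda*(x + y - 136) = 68*(68 + 68 - 136) = 0, mu_x*x = 0*68 = 0, mu_y*y = 0*68 = 0. Satisfied.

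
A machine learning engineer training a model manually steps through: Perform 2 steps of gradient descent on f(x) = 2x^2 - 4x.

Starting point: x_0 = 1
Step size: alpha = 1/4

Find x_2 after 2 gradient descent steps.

f(x) = 2x^2 - 4x, f'(x) = 4x + (-4)
Step 1: f'(1) = 0, x_1 = 1 - 1/4 * 0 = 1
Step 2: f'(1) = 0, x_2 = 1 - 1/4 * 0 = 1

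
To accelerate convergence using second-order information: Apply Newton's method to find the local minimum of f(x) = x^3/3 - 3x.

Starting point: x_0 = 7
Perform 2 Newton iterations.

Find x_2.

f(x) = x^3/3 - 3x
f'(x) = x^2 - 3, f''(x) = 2x
Newton update: x_{n+1} = x_n - (x_n^2 - 3)/(2*x_n)
Step 1: x_0 = 7, f'=46, f''=14, x_1 = 26/7
Step 2: x_1 = 26/7, f'=529/49, f''=52/7, x_2 = 823/364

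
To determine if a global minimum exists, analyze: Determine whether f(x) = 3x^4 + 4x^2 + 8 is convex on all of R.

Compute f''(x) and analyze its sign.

f(x) = 3x^4 + 4x^2 + 8
f'(x) = 12x^3 + 8x
f''(x) = 36x^2 + 8
f''(x) = 36x^2 + 8 >= 8 > 0 for all x
Therefore, f is convex on R.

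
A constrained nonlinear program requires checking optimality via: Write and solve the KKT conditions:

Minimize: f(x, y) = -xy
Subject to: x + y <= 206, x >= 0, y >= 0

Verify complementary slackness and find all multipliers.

Problem: min -xy s.t. x + y <= 206 (multiplier lambda), x >= 0 (mu_x), y >= 0 (mu_y)
KKT stationarity: -y + lambda - mu_x = 0, -x + lambda - mu_y = 0, with lambda, mu_x, mu_y >= 0
Complementary slackness: lambda*(x + y - 206) = 0, mu_x*x = 0, mu_y*y = 0
If lambda = 0: y = -mu_x <= 0 and x = -mu_y <= 0 force x = y = 0 with f = 0; but x = y = 103 is feasible with f = -10609 < 0, so this is not the minimum. Hence lambda > 0 and x + y = 206.
Try x > 0, y > 0 (so mu_x = mu_y = 0): y = lambda, x = lambda => x = y = lambda
x + y = 206 => 2*lambda = 206 => lambda = 103
x* = y* = 103 > 0, consistent with mu_x = mu_y = 0.
(Any feasible point with x = 0 or y = 0 has f = 0 > -10609, so the minimum is not on those boundaries.)
min(-xy) = -10609 (i.e. max xy = 10609)
Multipliers: lambda = 103, mu_x = 0, mu_y = 0
Complementary slackness: lambda*(x + y - 206) = 103*(103 + 103 - 206) = 0, mu_x*x = 0*103 = 0, mu_y*y = 0*103 = 0. Satisfied.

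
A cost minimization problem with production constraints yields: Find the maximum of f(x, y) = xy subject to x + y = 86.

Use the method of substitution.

Substitute y = 86 - x into f(x,y) = xy:
g(x) = x(86 - x) = 86x - x^2
g'(x) = 86 - 2x = 0  =>  x = 43
y = 86 - 43 = 43
Maximum value = 43 * 43 = 1849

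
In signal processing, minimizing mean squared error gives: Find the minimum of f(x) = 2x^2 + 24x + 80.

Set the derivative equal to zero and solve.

f(x) = 2x^2 + 24x + 80
f'(x) = 4x + (24) = 0
x = -24/4 = -6
f(-6) = 8
Since f''(x) = 4 > 0, this is a minimum.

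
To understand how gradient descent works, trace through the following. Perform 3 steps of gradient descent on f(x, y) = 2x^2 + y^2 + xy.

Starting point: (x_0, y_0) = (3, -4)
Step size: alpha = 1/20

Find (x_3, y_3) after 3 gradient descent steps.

f(x,y) = 2x^2 + y^2 + xy
grad_x = 4x + 1y, grad_y = 2y + 1x
Step 1: grad = (8, -5), (13/5, -15/4)
Step 2: grad = (133/20, -49/10), (907/400, -701/200)
Step 3: grad = (1113/200, -1897/400), (7957/4000, -26143/8000)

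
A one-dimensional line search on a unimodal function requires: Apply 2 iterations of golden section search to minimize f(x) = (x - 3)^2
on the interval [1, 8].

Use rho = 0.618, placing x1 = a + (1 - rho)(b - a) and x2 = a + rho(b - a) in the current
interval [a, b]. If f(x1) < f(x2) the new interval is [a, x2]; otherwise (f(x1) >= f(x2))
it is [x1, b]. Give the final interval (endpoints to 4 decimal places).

Golden section search for min of f(x) = (x - 3)^2 on [1, 8].
Each step: x1 = a + (1 - rho)(b - a), x2 = a + rho(b - a); if f(x1) < f(x2) keep [a, x2], otherwise keep [x1, b].
Step 1: [1.0000, 8.0000], x1=3.6740 (f=0.4543), x2=5.3260 (f=5.4103); f(x1) < f(x2) => keep [1.0000, 5.3260]
Step 2: [1.0000, 5.3260], x1=2.6525 (f=0.1207), x2=3.6735 (f=0.4536); f(x1) < f(x2) => keep [1.0000, 3.6735]
Final interval: [1.0000, 3.6735]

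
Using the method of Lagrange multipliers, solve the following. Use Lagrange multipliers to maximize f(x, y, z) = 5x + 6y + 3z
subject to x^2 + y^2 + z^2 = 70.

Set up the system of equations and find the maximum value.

Lagrange conditions: 5 = 2*lambda*x, 6 = 2*lambda*y, 3 = 2*lambda*z
So x:5 = y:6 = z:3, i.e. x = 5t, y = 6t, z = 3t
Constraint: t^2*(5^2 + 6^2 + 3^2) = 70
  t^2 * 70 = 70  =>  t = sqrt(1)
Maximum = 5*5t + 6*6t + 3*3t = 70*sqrt(1) = 70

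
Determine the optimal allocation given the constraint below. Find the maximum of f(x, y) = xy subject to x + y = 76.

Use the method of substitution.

Substitute y = 76 - x into f(x,y) = xy:
g(x) = x(76 - x) = 76x - x^2
g'(x) = 76 - 2x = 0  =>  x = 38
y = 76 - 38 = 38
Maximum value = 38 * 38 = 1444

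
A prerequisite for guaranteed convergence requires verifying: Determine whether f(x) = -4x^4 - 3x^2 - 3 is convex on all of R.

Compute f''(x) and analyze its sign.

f(x) = -4x^4 - 3x^2 - 3
f'(x) = -16x^3 + -6x
f''(x) = -48x^2 + -6
f''(x) = -48x^2 + -6 <= -6 < 0 for all x
Therefore, f is concave on R.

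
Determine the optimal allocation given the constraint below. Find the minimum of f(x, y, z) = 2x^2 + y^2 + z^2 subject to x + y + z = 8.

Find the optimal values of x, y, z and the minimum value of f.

Using Lagrange multipliers on f = 2x^2 + y^2 + z^2 with constraint x + y + z = 8:
Conditions: 2*2*x = lambda, 2*1*y = lambda, 2*1*z = lambda
So x = lambda/4, y = lambda/2, z = lambda/2
Substituting into constraint: lambda * (5/4) = 8
lambda = 32/5
x = 8/5, y = 16/5, z = 16/5
Minimum value = 128/5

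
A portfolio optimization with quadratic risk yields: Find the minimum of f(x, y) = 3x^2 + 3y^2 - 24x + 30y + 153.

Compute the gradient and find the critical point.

f(x,y) = 3x^2 + 3y^2 - 24x + 30y + 153
df/dx = 6x + (-24) = 0  =>  x = 4
df/dy = 6y + (30) = 0  =>  y = -5
f(4, -5) = 3*(4)^2 + 3*(-5)^2 + -24*(4) + 30*(-5) + 153 = 30
Hessian is diagonal with entries 6, 6 > 0, so this is a minimum.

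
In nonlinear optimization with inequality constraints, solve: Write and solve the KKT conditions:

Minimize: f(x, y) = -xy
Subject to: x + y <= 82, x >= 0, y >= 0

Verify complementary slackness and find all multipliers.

Problem: min -xy s.t. x + y <= 82 (multiplier lambda), x >= 0 (mu_x), y >= 0 (mu_y)
KKT stationarity: -y + lambda - mu_x = 0, -x + lambda - mu_y = 0, with lambda, mu_x, mu_y >= 0
Complementary slackness: lambda*(x + y - 82) = 0, mu_x*x = 0, mu_y*y = 0
If lambda = 0: y = -mu_x <= 0 and x = -mu_y <= 0 force x = y = 0 with f = 0; but x = y = 41 is feasible with f = -1681 < 0, so this is not the minimum. Hence lambda > 0 and x + y = 82.
Try x > 0, y > 0 (so mu_x = mu_y = 0): y = lambda, x = lambda => x = y = lambda
x + y = 82 => 2*lambda = 82 => lambda = 41
x* = y* = 41 > 0, consistent with mu_x = mu_y = 0.
(Any feasible point with x = 0 or y = 0 has f = 0 > -1681, so the minimum is not on those boundaries.)
min(-xy) = -1681 (i.e. max xy = 1681)
Multipliers: lambda = 41, mu_x = 0, mu_y = 0
Complementary slackness: lambda*(x + y - 82) = 41*(41 + 41 - 82) = 0, mu_x*x = 0*41 = 0, mu_y*y = 0*41 = 0. Satisfied.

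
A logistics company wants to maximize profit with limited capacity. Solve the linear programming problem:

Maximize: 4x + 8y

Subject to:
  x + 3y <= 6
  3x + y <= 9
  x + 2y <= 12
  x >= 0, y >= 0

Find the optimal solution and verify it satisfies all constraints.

Feasible vertices: (0, 0), (0, 2), (21/8, 9/8), (3, 0)
Objective 4x + 8y at each vertex:
  (0, 0): 0
  (0, 2): 16
  (21/8, 9/8): 39/2
  (3, 0): 12
Maximum is 39/2 at (21/8, 9/8).
Verify constraints at (x, y) = (21/8, 9/8):
  1*(21/8) + 3*(9/8) = 6 <= 6 (active)
  3*(21/8) + 1*(9/8) = 9 <= 9 (active)
  1*(21/8) + 2*(9/8) = 39/8 <= 12
  x = 21/8 >= 0, y = 9/8 >= 0. All constraints satisfied.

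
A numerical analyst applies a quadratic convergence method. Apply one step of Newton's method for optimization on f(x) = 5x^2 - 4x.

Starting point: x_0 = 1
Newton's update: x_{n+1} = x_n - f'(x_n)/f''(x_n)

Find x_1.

f(x) = 5x^2 - 4x
f'(x) = 10x + (-4), f''(x) = 10
Newton step: x_1 = x_0 - f'(x_0)/f''(x_0)
f'(1) = 6
x_1 = 1 - 6/10 = 2/5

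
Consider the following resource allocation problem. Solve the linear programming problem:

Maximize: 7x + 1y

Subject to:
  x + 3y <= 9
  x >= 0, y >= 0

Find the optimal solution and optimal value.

The feasible region has vertices at [(0, 0), (9, 0), (0, 3)].
Checking objective 7x + 1y at each vertex:
  (0, 0): 7*0 + 1*0 = 0
  (9, 0): 7*9 + 1*0 = 63
  (0, 3): 7*0 + 1*3 = 3
Maximum is 63 at (9, 0).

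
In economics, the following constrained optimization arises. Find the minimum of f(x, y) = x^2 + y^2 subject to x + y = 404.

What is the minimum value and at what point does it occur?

Substitute y = 404 - x into f(x,y) = x^2 + y^2:
g(x) = x^2 + (404 - x)^2 = 2x^2 - 808x + 163216
g'(x) = 4x - 808 = 0  =>  x = 202
y = 404 - 202 = 202
Minimum value = 202^2 + 202^2 = 81608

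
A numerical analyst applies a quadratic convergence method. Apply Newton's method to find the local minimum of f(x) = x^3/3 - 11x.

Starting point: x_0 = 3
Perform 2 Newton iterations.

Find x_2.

f(x) = x^3/3 - 11x
f'(x) = x^2 - 11, f''(x) = 2x
Newton update: x_{n+1} = x_n - (x_n^2 - 11)/(2*x_n)
Step 1: x_0 = 3, f'=-2, f''=6, x_1 = 10/3
Step 2: x_1 = 10/3, f'=1/9, f''=20/3, x_2 = 199/60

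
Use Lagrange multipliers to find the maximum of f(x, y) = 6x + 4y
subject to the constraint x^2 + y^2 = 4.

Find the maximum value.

Set up Lagrange conditions: grad f = lambda * grad g
  6 = 2*lambda*x
  4 = 2*lambda*y
From these: x/y = 6/4, so x = 6t, y = 4t for some t.
Substitute into constraint: (6t)^2 + (4t)^2 = 4
  t^2 * 52 = 4
  t = sqrt(4/52)
Maximum = 6*x + 4*y = (6^2 + 4^2)*t = 52 * sqrt(4/52) = sqrt(208)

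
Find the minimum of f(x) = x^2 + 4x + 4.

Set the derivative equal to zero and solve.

f(x) = x^2 + 4x + 4
f'(x) = 2x + (4) = 0
x = -4/2 = -2
f(-2) = 0
Since f''(x) = 2 > 0, this is a minimum.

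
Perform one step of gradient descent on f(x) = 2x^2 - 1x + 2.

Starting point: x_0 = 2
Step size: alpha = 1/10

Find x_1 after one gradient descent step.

f(x) = 2x^2 - 1x + 2
f'(x) = 4x - 1
f'(2) = 4*2 + (-1) = 7
x_1 = x_0 - alpha * f'(x_0) = 2 - 1/10 * 7 = 13/10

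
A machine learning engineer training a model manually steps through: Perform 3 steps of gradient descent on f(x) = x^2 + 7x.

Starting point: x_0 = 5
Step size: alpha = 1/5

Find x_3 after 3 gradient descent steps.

f(x) = x^2 + 7x, f'(x) = 2x + (7)
Step 1: f'(5) = 17, x_1 = 5 - 1/5 * 17 = 8/5
Step 2: f'(8/5) = 51/5, x_2 = 8/5 - 1/5 * 51/5 = -11/25
Step 3: f'(-11/25) = 153/25, x_3 = -11/25 - 1/5 * 153/25 = -208/125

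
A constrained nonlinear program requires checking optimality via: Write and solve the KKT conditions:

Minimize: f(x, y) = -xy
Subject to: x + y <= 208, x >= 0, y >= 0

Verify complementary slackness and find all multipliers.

Problem: min -xy s.t. x + y <= 208 (multiplier lambda), x >= 0 (mu_x), y >= 0 (mu_y)
KKT stationarity: -y + lambda - mu_x = 0, -x + lambda - mu_y = 0, with lambda, mu_x, mu_y >= 0
Complementary slackness: lambda*(x + y - 208) = 0, mu_x*x = 0, mu_y*y = 0
If lambda = 0: y = -mu_x <= 0 and x = -mu_y <= 0 force x = y = 0 with f = 0; but x = y = 104 is feasible with f = -10816 < 0, so this is not the minimum. Hence lambda > 0 and x + y = 208.
Try x > 0, y > 0 (so mu_x = mu_y = 0): y = lambda, x = lambda => x = y = lambda
x + y = 208 => 2*lambda = 208 => lambda = 104
x* = y* = 104 > 0, consistent with mu_x = mu_y = 0.
(Any feasible point with x = 0 or y = 0 has f = 0 > -10816, so the minimum is not on those boundaries.)
min(-xy) = -10816 (i.e. max xy = 10816)
Multipliers: lambda = 104, mu_x = 0, mu_y = 0
Complementary slackness: lambda*(x + y - 208) = 104*(104 + 104 - 208) = 0, mu_x*x = 0*104 = 0, mu_y*y = 0*104 = 0. Satisfied.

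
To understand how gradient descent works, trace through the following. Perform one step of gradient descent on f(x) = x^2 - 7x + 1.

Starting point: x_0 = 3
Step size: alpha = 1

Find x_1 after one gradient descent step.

f(x) = x^2 - 7x + 1
f'(x) = 2x - 7
f'(3) = 2*3 + (-7) = -1
x_1 = x_0 - alpha * f'(x_0) = 3 - 1 * -1 = 4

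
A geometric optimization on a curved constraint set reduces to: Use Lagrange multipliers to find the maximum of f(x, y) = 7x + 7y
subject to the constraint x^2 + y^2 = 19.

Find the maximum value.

Set up Lagrange conditions: grad f = lambda * grad g
  7 = 2*lambda*x
  7 = 2*lambda*y
From these: x/y = 7/7, so x = 7t, y = 7t for some t.
Substitute into constraint: (7t)^2 + (7t)^2 = 19
  t^2 * 98 = 19
  t = sqrt(19/98)
Maximum = 7*x + 7*y = (7^2 + 7^2)*t = 98 * sqrt(19/98) = sqrt(1862)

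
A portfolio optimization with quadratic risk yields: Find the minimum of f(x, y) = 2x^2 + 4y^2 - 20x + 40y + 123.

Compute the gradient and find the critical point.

f(x,y) = 2x^2 + 4y^2 - 20x + 40y + 123
df/dx = 4x + (-20) = 0  =>  x = 5
df/dy = 8y + (40) = 0  =>  y = -5
f(5, -5) = 2*(5)^2 + 4*(-5)^2 + -20*(5) + 40*(-5) + 123 = -27
Hessian is diagonal with entries 4, 8 > 0, so this is a minimum.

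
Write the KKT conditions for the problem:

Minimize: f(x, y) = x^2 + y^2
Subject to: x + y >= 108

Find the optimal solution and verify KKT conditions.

KKT conditions for min x^2 + y^2 s.t. x + y >= 108:
Stationarity: 2x = mu, 2y = mu
So x = y = mu/2.
Complementary slackness: mu*(x + y - 108) = 0
Primal feasibility: x + y >= 108; dual feasibility: mu >= 0
If mu = 0 then x = y = 0, but 0 + 0 < 108 is infeasible, so the constraint is active.
Constraint active: x + y = 2*(mu/2) = 108 => mu = 108
x = y = 54, f = 5832
Verify: stationarity 2*54 = 108 = mu; primal 54 + 54 = 108 >= 108; dual mu = 108 >= 0; complementary slackness 108*(108 - 108) = 0. All KKT conditions hold.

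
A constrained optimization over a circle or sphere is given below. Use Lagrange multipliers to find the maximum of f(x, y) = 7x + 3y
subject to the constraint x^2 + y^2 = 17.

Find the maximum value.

Set up Lagrange conditions: grad f = lambda * grad g
  7 = 2*lambda*x
  3 = 2*lambda*y
From these: x/y = 7/3, so x = 7t, y = 3t for some t.
Substitute into constraint: (7t)^2 + (3t)^2 = 17
  t^2 * 58 = 17
  t = sqrt(17/58)
Maximum = 7*x + 3*y = (7^2 + 3^2)*t = 58 * sqrt(17/58) = sqrt(986)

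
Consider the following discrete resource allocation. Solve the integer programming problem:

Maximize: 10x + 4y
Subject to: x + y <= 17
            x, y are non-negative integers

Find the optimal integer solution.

Objective: 10x + 4y, constraint: x + y <= 17
Coefficient of x is 10 >= coefficient of y is 4, so allocate the entire budget to x.
Optimal: x = 17, y = 0, value = 170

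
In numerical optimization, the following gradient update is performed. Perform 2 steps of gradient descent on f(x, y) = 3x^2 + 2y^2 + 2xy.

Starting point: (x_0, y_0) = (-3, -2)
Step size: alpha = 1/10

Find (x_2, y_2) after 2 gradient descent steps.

f(x,y) = 3x^2 + 2y^2 + 2xy
grad_x = 6x + 2y, grad_y = 4y + 2x
Step 1: grad = (-22, -14), (-4/5, -3/5)
Step 2: grad = (-6, -4), (-1/5, -1/5)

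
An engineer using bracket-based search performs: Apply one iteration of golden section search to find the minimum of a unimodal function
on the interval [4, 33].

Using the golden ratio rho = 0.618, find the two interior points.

Golden section search on [4, 33].
Golden ratio rho = 0.618 (approx).
Interior points:
  x_1 = 4 + (1-0.618)*29 = 15.0780
  x_2 = 4 + 0.618*29 = 21.9220
Compare f(x_1) and f(x_2) to determine which subinterval to keep.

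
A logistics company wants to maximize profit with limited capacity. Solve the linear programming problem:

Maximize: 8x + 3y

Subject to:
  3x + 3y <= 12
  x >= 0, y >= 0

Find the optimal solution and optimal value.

The feasible region has vertices at [(0, 0), (4, 0), (0, 4)].
Checking objective 8x + 3y at each vertex:
  (0, 0): 8*0 + 3*0 = 0
  (4, 0): 8*4 + 3*0 = 32
  (0, 4): 8*0 + 3*4 = 12
Maximum is 32 at (4, 0).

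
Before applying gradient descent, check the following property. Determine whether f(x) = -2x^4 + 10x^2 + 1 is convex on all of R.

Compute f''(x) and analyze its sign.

f(x) = -2x^4 + 10x^2 + 1
f'(x) = -8x^3 + 20x
f''(x) = -24x^2 + 20
f''(x) = -24x^2 + 20 -> -inf as |x| -> inf
Therefore, f is not globally convex on R.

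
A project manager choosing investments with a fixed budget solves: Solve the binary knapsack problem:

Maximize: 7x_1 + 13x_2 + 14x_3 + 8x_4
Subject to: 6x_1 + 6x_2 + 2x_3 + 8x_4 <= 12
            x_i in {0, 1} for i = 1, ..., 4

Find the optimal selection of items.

Items: item 1 (v=7, w=6), item 2 (v=13, w=6), item 3 (v=14, w=2), item 4 (v=8, w=8)
Capacity: 12
Checking all 16 subsets (w = total weight, v = total value):
  {}: w = 0, v = 0
  {1}: w = 6, v = 7
  {2}: w = 6, v = 13
  {3}: w = 2, v = 14
  {4}: w = 8, v = 8
  {1, 2}: w = 12, v = 20
  {1, 3}: w = 8, v = 21
  {1, 4}: w = 14 > 12, infeasible
  {2, 3}: w = 8, v = 27
  {2, 4}: w = 14 > 12, infeasible
  {3, 4}: w = 10, v = 22
  {1, 2, 3}: w = 14 > 12, infeasible
  {1, 2, 4}: w = 20 > 12, infeasible
  {1, 3, 4}: w = 16 > 12, infeasible
  {2, 3, 4}: w = 16 > 12, infeasible
  {1, 2, 3, 4}: w = 22 > 12, infeasible
Best feasible subset: items [2, 3]
Total weight: 8 <= 12, total value: 27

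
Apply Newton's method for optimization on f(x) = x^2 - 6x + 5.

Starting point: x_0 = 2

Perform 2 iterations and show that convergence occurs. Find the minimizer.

f(x) = x^2 - 6x + 5, f'(x) = 2x + (-6), f''(x) = 2
Step 1: f'(2) = -2, x_1 = 2 - -2/2 = 3
Step 2: f'(3) = 0, x_2 = 3 (converged)
Newton's method converges in 1 step for quadratics.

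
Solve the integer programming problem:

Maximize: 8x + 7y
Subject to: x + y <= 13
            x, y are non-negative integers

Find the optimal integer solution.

Objective: 8x + 7y, constraint: x + y <= 13
Coefficient of x is 8 >= coefficient of y is 7, so allocate the entire budget to x.
Optimal: x = 13, y = 0, value = 104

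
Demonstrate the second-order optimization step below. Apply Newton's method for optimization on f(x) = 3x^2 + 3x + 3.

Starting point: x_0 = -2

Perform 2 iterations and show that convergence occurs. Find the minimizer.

f(x) = 3x^2 + 3x + 3, f'(x) = 6x + (3), f''(x) = 6
Step 1: f'(-2) = -9, x_1 = -2 - -9/6 = -1/2
Step 2: f'(-1/2) = 0, x_2 = -1/2 (converged)
Newton's method converges in 1 step for quadratics.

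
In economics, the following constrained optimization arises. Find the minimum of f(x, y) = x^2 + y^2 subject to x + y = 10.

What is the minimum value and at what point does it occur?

Substitute y = 10 - x into f(x,y) = x^2 + y^2:
g(x) = x^2 + (10 - x)^2 = 2x^2 - 20x + 100
g'(x) = 4x - 20 = 0  =>  x = 5
y = 10 - 5 = 5
Minimum value = 5^2 + 5^2 = 50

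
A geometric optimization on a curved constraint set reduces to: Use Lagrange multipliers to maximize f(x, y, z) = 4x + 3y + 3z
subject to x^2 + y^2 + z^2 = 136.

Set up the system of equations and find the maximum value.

Lagrange conditions: 4 = 2*lambda*x, 3 = 2*lambda*y, 3 = 2*lambda*z
So x:4 = y:3 = z:3, i.e. x = 4t, y = 3t, z = 3t
Constraint: t^2*(4^2 + 3^2 + 3^2) = 136
  t^2 * 34 = 136  =>  t = sqrt(4)
Maximum = 4*4t + 3*3t + 3*3t = 34*sqrt(4) = 68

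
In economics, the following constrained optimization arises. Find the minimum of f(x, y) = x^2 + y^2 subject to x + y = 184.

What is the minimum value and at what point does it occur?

Substitute y = 184 - x into f(x,y) = x^2 + y^2:
g(x) = x^2 + (184 - x)^2 = 2x^2 - 368x + 33856
g'(x) = 4x - 368 = 0  =>  x = 92
y = 184 - 92 = 92
Minimum value = 92^2 + 92^2 = 16928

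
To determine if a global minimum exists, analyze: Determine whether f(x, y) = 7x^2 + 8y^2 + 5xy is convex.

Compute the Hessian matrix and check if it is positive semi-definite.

f(x,y) = 7x^2 + 8y^2 + 5xy
Hessian H = [[14, 5], [5, 16]]
trace(H) = 30, det(H) = 199
Eigenvalues: (30 +/- sqrt(104)) / 2 = 20.1, 9.901
Since both eigenvalues > 0, f is convex.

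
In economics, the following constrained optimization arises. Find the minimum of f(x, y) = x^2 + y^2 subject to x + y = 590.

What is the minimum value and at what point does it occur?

Substitute y = 590 - x into f(x,y) = x^2 + y^2:
g(x) = x^2 + (590 - x)^2 = 2x^2 - 1180x + 348100
g'(x) = 4x - 1180 = 0  =>  x = 295
y = 590 - 295 = 295
Minimum value = 295^2 + 295^2 = 174050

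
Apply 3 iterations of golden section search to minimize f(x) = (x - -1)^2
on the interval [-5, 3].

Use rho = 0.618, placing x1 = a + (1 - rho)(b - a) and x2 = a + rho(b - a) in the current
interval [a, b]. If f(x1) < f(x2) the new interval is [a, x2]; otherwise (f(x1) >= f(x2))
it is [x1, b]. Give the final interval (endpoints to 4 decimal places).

Golden section search for min of f(x) = (x - -1)^2 on [-5, 3].
Each step: x1 = a + (1 - rho)(b - a), x2 = a + rho(b - a); if f(x1) < f(x2) keep [a, x2], otherwise keep [x1, b].
Step 1: [-5.0000, 3.0000], x1=-1.9440 (f=0.8911), x2=-0.0560 (f=0.8911); f(x1) = f(x2) (tie, not '<') => keep [-1.9440, 3.0000]
Step 2: [-1.9440, 3.0000], x1=-0.0554 (f=0.8923), x2=1.1114 (f=4.4580); f(x1) < f(x2) => keep [-1.9440, 1.1114]
Step 3: [-1.9440, 1.1114], x1=-0.7768 (f=0.0498), x2=-0.0558 (f=0.8916); f(x1) < f(x2) => keep [-1.9440, -0.0558]
Final interval: [-1.9440, -0.0558]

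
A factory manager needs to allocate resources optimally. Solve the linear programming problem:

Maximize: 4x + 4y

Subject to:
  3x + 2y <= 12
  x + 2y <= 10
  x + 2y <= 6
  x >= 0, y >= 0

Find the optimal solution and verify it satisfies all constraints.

Feasible vertices: (0, 0), (0, 3), (3, 3/2), (4, 0)
Objective 4x + 4y at each vertex:
  (0, 0): 0
  (0, 3): 12
  (3, 3/2): 18
  (4, 0): 16
Maximum is 18 at (3, 3/2).
Verify constraints at (x, y) = (3, 3/2):
  3*3 + 2*(3/2) = 12 <= 12 (active)
  1*3 + 2*(3/2) = 6 <= 10
  1*3 + 2*(3/2) = 6 <= 6 (active)
  x = 3 >= 0, y = 3/2 >= 0. All constraints satisfied.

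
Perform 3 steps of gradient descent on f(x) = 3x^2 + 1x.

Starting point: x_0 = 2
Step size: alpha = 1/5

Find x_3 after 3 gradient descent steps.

f(x) = 3x^2 + 1x, f'(x) = 6x + (1)
Step 1: f'(2) = 13, x_1 = 2 - 1/5 * 13 = -3/5
Step 2: f'(-3/5) = -13/5, x_2 = -3/5 - 1/5 * -13/5 = -2/25
Step 3: f'(-2/25) = 13/25, x_3 = -2/25 - 1/5 * 13/25 = -23/125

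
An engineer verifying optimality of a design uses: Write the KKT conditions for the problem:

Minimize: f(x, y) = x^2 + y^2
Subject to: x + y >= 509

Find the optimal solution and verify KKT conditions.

KKT conditions for min x^2 + y^2 s.t. x + y >= 509:
Stationarity: 2x = mu, 2y = mu
So x = y = mu/2.
Complementary slackness: mu*(x + y - 509) = 0
Primal feasibility: x + y >= 509; dual feasibility: mu >= 0
If mu = 0 then x = y = 0, but 0 + 0 < 509 is infeasible, so the constraint is active.
Constraint active: x + y = 2*(mu/2) = 509 => mu = 509
x = y = 509/2, f = 259081/2
Verify: stationarity 2*(509/2) = 509 = mu; primal 509/2 + 509/2 = 509 >= 509; dual mu = 509 >= 0; complementary slackness 509*(509 - 509) = 0. All KKT conditions hold.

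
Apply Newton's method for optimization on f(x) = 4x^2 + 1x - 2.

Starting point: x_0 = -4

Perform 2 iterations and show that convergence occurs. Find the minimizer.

f(x) = 4x^2 + 1x - 2, f'(x) = 8x + (1), f''(x) = 8
Step 1: f'(-4) = -31, x_1 = -4 - -31/8 = -1/8
Step 2: f'(-1/8) = 0, x_2 = -1/8 (converged)
Newton's method converges in 1 step for quadratics.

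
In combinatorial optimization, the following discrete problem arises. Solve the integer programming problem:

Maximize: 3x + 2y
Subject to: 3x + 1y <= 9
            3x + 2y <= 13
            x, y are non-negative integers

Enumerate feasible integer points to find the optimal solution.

Constraint 1: 3x + 1y <= 9
Constraint 2: 3x + 2y <= 13
Feasible x range (need y >= 0): 0 <= x <= min(9/3, 13/3) => x in {0, ..., 3}.
Enumerate feasible integer points row by row (the coefficient of y is 2 > 0, so for each x the largest feasible y gives the best value):
  x = 0: y <= min((9 - 3*0)/1, (13 - 3*0)/2) => y in {0, ..., 6}; best 3*0 + 2*6 = 12
  x = 1: y <= min((9 - 3*1)/1, (13 - 3*1)/2) => y in {0, ..., 5}; best 3*1 + 2*5 = 13
  x = 2: y <= min((9 - 3*2)/1, (13 - 3*2)/2) => y in {0, ..., 3}; best 3*2 + 2*3 = 12
  x = 3: y <= min((9 - 3*3)/1, (13 - 3*3)/2) => y in {0}; best 3*3 + 2*0 = 9
The maximum 3x + 2y = 13 is achieved at x = 1, y = 5.
Check: 3*1 + 1*5 = 8 <= 9 and 3*1 + 2*5 = 13 <= 13.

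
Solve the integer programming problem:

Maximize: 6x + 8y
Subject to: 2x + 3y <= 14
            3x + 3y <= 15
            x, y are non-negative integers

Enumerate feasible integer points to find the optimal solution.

Constraint 1: 2x + 3y <= 14
Constraint 2: 3x + 3y <= 15
Feasible x range (need y >= 0): 0 <= x <= min(14/2, 15/3) => x in {0, ..., 5}.
Enumerate feasible integer points row by row (the coefficient of y is 8 > 0, so for each x the largest feasible y gives the best value):
  x = 0: y <= min((14 - 2*0)/3, (15 - 3*0)/3) => y in {0, ..., 4}; best 6*0 + 8*4 = 32
  x = 1: y <= min((14 - 2*1)/3, (15 - 3*1)/3) => y in {0, ..., 4}; best 6*1 + 8*4 = 38
  x = 2: y <= min((14 - 2*2)/3, (15 - 3*2)/3) => y in {0, ..., 3}; best 6*2 + 8*3 = 36
  x = 3: y <= min((14 - 2*3)/3, (15 - 3*3)/3) => y in {0, ..., 2}; best 6*3 + 8*2 = 34
  x = 4: y <= min((14 - 2*4)/3, (15 - 3*4)/3) => y in {0, ..., 1}; best 6*4 + 8*1 = 32
  x = 5: y <= min((14 - 2*5)/3, (15 - 3*5)/3) => y in {0}; best 6*5 + 8*0 = 30
The maximum 6x + 8y = 38 is achieved at x = 1, y = 4.
Check: 2*1 + 3*4 = 14 <= 14 and 3*1 + 3*4 = 15 <= 15.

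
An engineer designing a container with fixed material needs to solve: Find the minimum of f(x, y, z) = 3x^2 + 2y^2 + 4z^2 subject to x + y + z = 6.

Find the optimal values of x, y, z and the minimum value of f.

Using Lagrange multipliers on f = 3x^2 + 2y^2 + 4z^2 with constraint x + y + z = 6:
Conditions: 2*3*x = lambda, 2*2*y = lambda, 2*4*z = lambda
So x = lambda/6, y = lambda/4, z = lambda/8
Substituting into constraint: lambda * (13/24) = 6
lambda = 144/13
x = 24/13, y = 36/13, z = 18/13
Minimum value = 432/13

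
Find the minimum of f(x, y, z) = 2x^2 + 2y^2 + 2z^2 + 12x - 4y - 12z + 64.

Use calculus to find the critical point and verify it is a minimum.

f(x,y,z) = 2x^2 + 2y^2 + 2z^2 + 12x - 4y - 12z + 64
df/dx = 4x + (12) = 0 => x = -3
df/dy = 4y + (-4) = 0 => y = 1
df/dz = 4z + (-12) = 0 => z = 3
f(-3,1,3) = 2*(-3)^2 + 2*(1)^2 + 2*(3)^2 + 12*(-3) + -4*(1) + -12*(3) + 64 = 26
Hessian is diagonal with entries 4, 4, 4 > 0, confirmed minimum.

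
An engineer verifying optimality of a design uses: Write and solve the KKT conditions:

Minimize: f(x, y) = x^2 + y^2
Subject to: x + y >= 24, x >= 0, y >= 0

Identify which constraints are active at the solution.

KKT conditions for min x^2 + y^2 s.t. 1x + 1y >= 24, x >= 0, y >= 0:
Stationarity: 2x = mu*1 + mu_x, 2y = mu*1 + mu_y, with mu, mu_x, mu_y >= 0
Complementary slackness: mu*(x + y - 24) = 0, mu_x*x = 0, mu_y*y = 0
(0, 0) is infeasible (1*0 + 1*0 < 24), so if mu = 0 stationarity would force x = mu_x/2 >= 0, y = mu_y/2 >= 0 with mu_x*x = mu_y*y = 0, i.e. x = y = 0: contradiction. Hence mu > 0 and x + y = 24 is active.
Try x > 0, y > 0 (so mu_x = mu_y = 0): x = 1*mu/2, y = 1*mu/2
Substitute: 1*(1*mu/2) + 1*(1*mu/2) = 24
  mu*2/2 = 24 => mu = 24
x* = 12 > 0, y* = 12 > 0, consistent with mu_x = mu_y = 0.
f is convex and the constraints are linear, so this KKT point is the global minimum.
f* = 288
Active constraints: x + y >= 24 (holds with equality, mu = 24 > 0); x >= 0 and y >= 0 are inactive (mu_x = mu_y = 0).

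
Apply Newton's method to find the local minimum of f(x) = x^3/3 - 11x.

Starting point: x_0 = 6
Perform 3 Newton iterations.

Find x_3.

f(x) = x^3/3 - 11x
f'(x) = x^2 - 11, f''(x) = 2x
Newton update: x_{n+1} = x_n - (x_n^2 - 11)/(2*x_n)
Step 1: x_0 = 6, f'=25, f''=12, x_1 = 47/12
Step 2: x_1 = 47/12, f'=625/144, f''=47/6, x_2 = 3793/1128
Step 3: x_2 = 3793/1128, f'=390625/1272384, f''=3793/564, x_3 = 28383073/8557008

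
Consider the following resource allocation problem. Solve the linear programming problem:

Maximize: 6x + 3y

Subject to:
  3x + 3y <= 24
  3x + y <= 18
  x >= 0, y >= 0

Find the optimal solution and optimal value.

Feasible vertices: (0, 0), (0, 8), (5, 3), (6, 0)
Objective 6x + 3y at each:
  (0, 0): 0
  (0, 8): 24
  (5, 3): 39
  (6, 0): 36
Maximum is 39 at (5, 3).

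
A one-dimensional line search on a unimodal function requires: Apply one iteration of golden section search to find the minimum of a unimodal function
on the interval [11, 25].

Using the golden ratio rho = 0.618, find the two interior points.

Golden section search on [11, 25].
Golden ratio rho = 0.618 (approx).
Interior points:
  x_1 = 11 + (1-0.618)*14 = 16.3480
  x_2 = 11 + 0.618*14 = 19.6520
Compare f(x_1) and f(x_2) to determine which subinterval to keep.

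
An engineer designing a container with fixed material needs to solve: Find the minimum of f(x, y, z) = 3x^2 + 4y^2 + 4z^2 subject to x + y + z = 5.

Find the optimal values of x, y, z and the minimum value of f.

Using Lagrange multipliers on f = 3x^2 + 4y^2 + 4z^2 with constraint x + y + z = 5:
Conditions: 2*3*x = lambda, 2*4*y = lambda, 2*4*z = lambda
So x = lambda/6, y = lambda/8, z = lambda/8
Substituting into constraint: lambda * (5/12) = 5
lambda = 12
x = 2, y = 3/2, z = 3/2
Minimum value = 30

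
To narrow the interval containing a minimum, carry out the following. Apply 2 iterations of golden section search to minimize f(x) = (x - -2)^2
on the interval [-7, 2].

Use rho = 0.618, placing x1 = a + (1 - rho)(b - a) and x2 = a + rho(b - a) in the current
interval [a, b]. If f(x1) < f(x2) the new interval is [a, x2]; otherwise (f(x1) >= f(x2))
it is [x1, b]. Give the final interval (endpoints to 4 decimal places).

Golden section search for min of f(x) = (x - -2)^2 on [-7, 2].
Each step: x1 = a + (1 - rho)(b - a), x2 = a + rho(b - a); if f(x1) < f(x2) keep [a, x2], otherwise keep [x1, b].
Step 1: [-7.0000, 2.0000], x1=-3.5620 (f=2.4398), x2=-1.4380 (f=0.3158); f(x1) > f(x2) => keep [-3.5620, 2.0000]
Step 2: [-3.5620, 2.0000], x1=-1.4373 (f=0.3166), x2=-0.1247 (f=3.5168); f(x1) < f(x2) => keep [-3.5620, -0.1247]
Final interval: [-3.5620, -0.1247]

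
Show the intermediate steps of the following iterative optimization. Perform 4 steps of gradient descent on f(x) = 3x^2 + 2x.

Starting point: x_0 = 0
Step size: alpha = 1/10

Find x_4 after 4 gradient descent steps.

f(x) = 3x^2 + 2x, f'(x) = 6x + (2)
Step 1: f'(0) = 2, x_1 = 0 - 1/10 * 2 = -1/5
Step 2: f'(-1/5) = 4/5, x_2 = -1/5 - 1/10 * 4/5 = -7/25
Step 3: f'(-7/25) = 8/25, x_3 = -7/25 - 1/10 * 8/25 = -39/125
Step 4: f'(-39/125) = 16/125, x_4 = -39/125 - 1/10 * 16/125 = -203/625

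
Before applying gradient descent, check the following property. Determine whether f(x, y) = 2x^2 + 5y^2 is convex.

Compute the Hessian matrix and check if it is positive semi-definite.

f(x,y) = 2x^2 + 5y^2
Hessian H = [[4, 0], [0, 10]]
trace(H) = 14, det(H) = 40
Eigenvalues: (14 +/- sqrt(36)) / 2 = 10, 4
Since both eigenvalues > 0, f is convex.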